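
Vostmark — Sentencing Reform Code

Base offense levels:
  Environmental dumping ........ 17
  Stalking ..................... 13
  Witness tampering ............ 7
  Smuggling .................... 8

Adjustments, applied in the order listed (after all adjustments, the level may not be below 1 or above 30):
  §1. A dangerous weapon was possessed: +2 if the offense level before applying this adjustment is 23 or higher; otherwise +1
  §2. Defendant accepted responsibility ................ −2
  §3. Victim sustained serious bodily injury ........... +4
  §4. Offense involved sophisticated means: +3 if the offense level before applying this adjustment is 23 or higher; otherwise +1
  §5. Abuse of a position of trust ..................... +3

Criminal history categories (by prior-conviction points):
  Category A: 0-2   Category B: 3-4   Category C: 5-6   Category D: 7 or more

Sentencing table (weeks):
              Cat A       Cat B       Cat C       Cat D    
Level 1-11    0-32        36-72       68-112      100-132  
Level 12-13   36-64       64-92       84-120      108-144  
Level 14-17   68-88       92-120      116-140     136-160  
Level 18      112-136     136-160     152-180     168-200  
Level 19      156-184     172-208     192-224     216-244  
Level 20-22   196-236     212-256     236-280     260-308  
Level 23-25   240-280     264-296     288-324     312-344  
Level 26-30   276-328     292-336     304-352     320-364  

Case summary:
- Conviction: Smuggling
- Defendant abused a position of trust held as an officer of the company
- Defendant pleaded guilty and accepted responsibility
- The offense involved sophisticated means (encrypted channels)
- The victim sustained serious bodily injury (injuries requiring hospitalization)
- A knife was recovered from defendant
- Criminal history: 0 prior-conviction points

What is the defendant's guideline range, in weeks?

68-88 weeks

Base offense level for smuggling: 8.
§1 applies (level before this adjustment is 8 < 23, so +1): 8 + 1 = 9.
§2 applies: 9 − 2 = 7.
§3 applies: 7 + 4 = 11.
§4 applies (level before this adjustment is 11 < 23, so +1): 11 + 1 = 12.
§5 applies: 12 + 3 = 15.
Final offense level: 15.
Criminal history: 0 prior points → Category A (0-2).
Level 15 falls in the 14-17 band.
Grid: Level 14-17 × Category A = 68-88 weeks.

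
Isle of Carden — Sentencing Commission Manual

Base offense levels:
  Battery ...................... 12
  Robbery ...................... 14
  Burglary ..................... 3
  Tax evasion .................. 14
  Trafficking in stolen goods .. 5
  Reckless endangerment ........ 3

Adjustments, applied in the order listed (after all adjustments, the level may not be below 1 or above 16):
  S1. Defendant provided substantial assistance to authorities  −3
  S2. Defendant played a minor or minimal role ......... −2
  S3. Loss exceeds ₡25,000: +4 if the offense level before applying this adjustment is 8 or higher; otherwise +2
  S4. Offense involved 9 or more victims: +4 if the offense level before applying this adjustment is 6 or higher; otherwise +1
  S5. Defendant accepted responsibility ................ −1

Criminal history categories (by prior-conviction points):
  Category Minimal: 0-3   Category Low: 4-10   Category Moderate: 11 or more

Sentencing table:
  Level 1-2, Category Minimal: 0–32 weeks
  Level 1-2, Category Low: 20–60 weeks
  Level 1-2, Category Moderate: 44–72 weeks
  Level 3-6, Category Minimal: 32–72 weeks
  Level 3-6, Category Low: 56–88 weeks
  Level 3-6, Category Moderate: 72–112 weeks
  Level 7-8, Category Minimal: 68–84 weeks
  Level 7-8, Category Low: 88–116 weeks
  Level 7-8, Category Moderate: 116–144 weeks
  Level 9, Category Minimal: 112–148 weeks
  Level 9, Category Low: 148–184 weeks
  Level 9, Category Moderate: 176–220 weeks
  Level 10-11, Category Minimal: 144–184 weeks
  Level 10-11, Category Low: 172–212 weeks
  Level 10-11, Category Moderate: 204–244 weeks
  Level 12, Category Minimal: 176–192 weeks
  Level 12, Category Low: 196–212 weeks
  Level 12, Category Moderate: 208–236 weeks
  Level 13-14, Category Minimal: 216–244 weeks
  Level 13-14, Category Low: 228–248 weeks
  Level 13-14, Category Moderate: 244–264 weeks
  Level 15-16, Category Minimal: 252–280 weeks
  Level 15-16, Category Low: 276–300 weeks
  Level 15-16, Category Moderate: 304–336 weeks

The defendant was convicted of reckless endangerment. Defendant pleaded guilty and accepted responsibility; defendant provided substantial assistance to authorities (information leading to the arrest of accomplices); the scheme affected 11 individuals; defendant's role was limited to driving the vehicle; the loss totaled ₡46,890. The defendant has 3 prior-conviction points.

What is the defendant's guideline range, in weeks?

Base offense level for reckless endangerment: 3.
S1 applies: 3 − 3 = 0.
S2 applies: 0 − 2 = -2.
S3 applies (level before this adjustment is -2 < 8, so +2): -2 + 2 = 0.
S4 applies (level before this adjustment is 0 < 6, so +1): 0 + 1 = 1.
S5 applies: 1 − 1 = 0.
Level 0 is below the minimum of 1; floored at 1.
Final offense level: 1.
Criminal history: 3 prior points → Category Minimal (0-3).
Level 1 falls in the 1-2 band.
Grid: Level 1-2 × Category Minimal = 0-32 weeks.

0-32 weeks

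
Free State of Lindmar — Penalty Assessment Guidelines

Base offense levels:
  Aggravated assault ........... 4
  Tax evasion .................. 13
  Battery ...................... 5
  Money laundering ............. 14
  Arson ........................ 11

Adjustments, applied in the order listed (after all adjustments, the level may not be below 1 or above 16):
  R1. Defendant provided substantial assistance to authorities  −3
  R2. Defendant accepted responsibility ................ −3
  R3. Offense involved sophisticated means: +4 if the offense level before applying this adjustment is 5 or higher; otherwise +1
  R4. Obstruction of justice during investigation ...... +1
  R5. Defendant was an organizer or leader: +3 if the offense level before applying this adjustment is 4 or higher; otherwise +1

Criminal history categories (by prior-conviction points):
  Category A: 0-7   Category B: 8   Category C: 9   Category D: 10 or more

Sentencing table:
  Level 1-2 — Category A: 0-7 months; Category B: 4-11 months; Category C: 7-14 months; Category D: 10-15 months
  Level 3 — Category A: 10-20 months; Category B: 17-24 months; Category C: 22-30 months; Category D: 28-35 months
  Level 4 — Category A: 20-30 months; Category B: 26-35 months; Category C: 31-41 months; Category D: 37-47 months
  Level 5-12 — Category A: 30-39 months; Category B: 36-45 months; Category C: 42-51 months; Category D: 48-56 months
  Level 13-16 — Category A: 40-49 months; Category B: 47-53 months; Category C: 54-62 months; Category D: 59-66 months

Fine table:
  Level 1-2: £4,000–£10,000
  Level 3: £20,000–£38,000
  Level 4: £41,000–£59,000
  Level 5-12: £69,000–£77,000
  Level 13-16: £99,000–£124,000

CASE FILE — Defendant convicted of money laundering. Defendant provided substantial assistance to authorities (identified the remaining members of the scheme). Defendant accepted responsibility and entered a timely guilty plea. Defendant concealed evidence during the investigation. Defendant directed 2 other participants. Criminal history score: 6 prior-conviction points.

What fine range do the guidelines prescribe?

£69,000–£77,000

Base offense level for money laundering: 14.
R1 applies: 14 − 3 = 11.
R2 applies: 11 − 3 = 8.
R3 does not apply.
R4 applies: 8 + 1 = 9.
R5 applies (level before this adjustment is 9 ≥ 4, so +3): 9 + 3 = 12.
Final offense level: 12.
Level 12 falls in the 5-12 band.
Fine table: Level 5-12 → £69,000–£77,000.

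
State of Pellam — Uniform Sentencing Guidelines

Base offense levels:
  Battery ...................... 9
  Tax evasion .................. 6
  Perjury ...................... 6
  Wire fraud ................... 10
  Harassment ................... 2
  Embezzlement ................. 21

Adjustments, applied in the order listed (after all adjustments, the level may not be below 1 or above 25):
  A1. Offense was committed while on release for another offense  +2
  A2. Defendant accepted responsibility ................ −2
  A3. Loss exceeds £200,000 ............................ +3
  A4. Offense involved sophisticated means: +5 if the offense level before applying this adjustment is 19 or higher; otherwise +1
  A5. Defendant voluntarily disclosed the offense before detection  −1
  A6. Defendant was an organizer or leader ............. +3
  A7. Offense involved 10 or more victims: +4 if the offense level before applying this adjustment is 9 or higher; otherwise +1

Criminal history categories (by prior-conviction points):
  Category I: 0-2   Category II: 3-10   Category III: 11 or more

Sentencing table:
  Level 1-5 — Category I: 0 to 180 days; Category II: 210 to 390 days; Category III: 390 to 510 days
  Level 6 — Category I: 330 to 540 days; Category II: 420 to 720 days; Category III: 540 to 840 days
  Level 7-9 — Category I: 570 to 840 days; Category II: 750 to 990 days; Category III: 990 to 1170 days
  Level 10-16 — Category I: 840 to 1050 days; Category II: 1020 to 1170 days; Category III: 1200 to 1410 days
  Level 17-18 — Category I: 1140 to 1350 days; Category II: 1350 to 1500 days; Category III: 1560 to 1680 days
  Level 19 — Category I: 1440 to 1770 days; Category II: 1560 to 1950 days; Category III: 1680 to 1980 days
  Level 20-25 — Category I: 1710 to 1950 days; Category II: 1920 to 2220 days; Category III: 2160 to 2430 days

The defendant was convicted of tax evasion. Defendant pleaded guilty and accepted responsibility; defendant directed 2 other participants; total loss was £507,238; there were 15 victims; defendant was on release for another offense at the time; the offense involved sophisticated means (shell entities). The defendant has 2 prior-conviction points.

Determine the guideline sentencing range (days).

Base offense level for tax evasion: 6.
A1 applies: 6 + 2 = 8.
A2 applies: 8 − 2 = 6.
A3 applies: 6 + 3 = 9.
A4 applies (level before this adjustment is 9 < 19, so +1): 9 + 1 = 10.
A5 does not apply.
A6 applies: 10 + 3 = 13.
A7 applies (level before this adjustment is 13 ≥ 9, so +4): 13 + 4 = 17.
Final offense level: 17.
Criminal history: 2 prior points → Category I (0-2).
Level 17 falls in the 17-18 band.
Grid: Level 17-18 × Category I = 1140-1350 days.

1140-1350 days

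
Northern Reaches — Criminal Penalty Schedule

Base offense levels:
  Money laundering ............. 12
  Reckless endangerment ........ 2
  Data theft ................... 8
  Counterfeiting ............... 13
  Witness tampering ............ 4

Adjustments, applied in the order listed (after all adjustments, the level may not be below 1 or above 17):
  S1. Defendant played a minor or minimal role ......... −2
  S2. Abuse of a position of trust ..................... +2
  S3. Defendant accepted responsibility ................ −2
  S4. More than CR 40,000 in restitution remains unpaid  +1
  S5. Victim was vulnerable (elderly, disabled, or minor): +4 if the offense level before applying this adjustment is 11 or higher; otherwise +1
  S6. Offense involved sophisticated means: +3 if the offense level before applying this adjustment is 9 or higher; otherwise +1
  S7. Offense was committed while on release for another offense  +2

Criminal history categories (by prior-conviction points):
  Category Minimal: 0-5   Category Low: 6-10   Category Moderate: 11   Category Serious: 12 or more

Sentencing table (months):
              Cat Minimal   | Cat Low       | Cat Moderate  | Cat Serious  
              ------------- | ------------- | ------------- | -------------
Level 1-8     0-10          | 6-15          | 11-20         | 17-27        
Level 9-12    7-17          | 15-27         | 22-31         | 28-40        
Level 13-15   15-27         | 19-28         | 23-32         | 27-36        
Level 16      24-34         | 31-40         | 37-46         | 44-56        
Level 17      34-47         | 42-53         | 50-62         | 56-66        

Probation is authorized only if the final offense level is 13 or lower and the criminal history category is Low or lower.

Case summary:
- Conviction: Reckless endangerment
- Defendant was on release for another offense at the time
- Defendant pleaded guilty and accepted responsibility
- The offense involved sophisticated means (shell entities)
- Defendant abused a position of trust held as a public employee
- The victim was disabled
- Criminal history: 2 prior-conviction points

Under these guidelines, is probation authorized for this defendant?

Yes

Base offense level for reckless endangerment: 2.
S2 applies: 2 + 2 = 4.
S3 applies: 4 − 2 = 2.
S4 does not apply.
S5 applies (level before this adjustment is 2 < 11, so +1): 2 + 1 = 3.
S6 applies (level before this adjustment is 3 < 9, so +1): 3 + 1 = 4.
S7 applies: 4 + 2 = 6.
Final offense level: 6.
Criminal history: 2 prior points → Category Minimal (0-5).
Level 6 falls in the 1-8 band.
Grid: Level 1-8 × Category Minimal = 0-10 months.
Probation check: level 6 ≤ 13 and category Minimal ≤ Low → eligible.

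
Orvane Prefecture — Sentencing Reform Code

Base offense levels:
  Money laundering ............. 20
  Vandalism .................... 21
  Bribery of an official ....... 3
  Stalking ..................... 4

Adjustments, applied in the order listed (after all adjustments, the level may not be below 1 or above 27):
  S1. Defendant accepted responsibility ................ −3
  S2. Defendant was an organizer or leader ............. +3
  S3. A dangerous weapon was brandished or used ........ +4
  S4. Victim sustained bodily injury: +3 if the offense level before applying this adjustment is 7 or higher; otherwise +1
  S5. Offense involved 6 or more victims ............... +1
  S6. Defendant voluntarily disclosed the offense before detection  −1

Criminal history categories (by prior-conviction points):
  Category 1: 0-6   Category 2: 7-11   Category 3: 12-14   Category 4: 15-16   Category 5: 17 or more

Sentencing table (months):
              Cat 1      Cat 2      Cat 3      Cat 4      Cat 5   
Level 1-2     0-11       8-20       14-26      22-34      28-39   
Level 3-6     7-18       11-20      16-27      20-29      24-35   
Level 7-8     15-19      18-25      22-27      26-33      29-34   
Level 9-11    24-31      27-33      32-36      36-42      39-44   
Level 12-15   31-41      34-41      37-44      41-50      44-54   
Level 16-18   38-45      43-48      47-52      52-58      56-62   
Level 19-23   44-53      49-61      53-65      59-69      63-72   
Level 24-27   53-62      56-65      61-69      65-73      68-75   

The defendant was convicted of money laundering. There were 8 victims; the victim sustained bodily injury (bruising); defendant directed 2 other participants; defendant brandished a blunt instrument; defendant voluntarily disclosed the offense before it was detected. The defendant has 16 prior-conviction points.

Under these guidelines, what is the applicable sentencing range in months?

Base offense level for money laundering: 20.
S2 applies: 20 + 3 = 23.
S3 applies: 23 + 4 = 27.
S4 applies (level before this adjustment is 27 ≥ 7, so +3): 27 + 3 = 30.
S5 applies: 30 + 1 = 31.
S6 applies: 31 − 1 = 30.
Level 30 exceeds the maximum of 27; capped at 27.
Final offense level: 27.
Criminal history: 16 prior points → Category 4 (15-16).
Level 27 falls in the 24-27 band.
Grid: Level 24-27 × Category 4 = 65-73 months.

65-73 months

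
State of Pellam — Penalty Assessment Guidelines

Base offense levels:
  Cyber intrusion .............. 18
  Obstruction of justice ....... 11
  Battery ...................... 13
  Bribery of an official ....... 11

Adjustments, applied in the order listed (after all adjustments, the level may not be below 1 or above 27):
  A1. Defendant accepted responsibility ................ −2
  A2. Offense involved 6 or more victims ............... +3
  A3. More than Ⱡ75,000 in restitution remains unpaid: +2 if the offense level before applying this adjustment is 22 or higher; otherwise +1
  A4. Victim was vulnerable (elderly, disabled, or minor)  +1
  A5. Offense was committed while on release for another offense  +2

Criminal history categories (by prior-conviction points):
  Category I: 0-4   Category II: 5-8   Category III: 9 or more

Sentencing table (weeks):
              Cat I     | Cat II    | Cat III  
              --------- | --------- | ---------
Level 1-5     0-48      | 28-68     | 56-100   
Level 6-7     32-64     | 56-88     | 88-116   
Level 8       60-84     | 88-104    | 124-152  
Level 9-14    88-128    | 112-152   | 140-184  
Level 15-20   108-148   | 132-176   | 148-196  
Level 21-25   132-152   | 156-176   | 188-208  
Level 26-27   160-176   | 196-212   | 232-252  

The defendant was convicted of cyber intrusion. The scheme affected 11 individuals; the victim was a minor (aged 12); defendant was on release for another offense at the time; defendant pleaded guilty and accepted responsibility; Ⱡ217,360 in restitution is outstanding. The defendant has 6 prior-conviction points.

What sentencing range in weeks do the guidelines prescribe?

156-176 weeks

Base offense level for cyber intrusion: 18.
A1 applies: 18 − 2 = 16.
A2 applies: 16 + 3 = 19.
A3 applies (level before this adjustment is 19 < 22, so +1): 19 + 1 = 20.
A4 applies: 20 + 1 = 21.
A5 applies: 21 + 2 = 23.
Final offense level: 23.
Criminal history: 6 prior points → Category II (5-8).
Level 23 falls in the 21-25 band.
Grid: Level 21-25 × Category II = 156-176 weeks.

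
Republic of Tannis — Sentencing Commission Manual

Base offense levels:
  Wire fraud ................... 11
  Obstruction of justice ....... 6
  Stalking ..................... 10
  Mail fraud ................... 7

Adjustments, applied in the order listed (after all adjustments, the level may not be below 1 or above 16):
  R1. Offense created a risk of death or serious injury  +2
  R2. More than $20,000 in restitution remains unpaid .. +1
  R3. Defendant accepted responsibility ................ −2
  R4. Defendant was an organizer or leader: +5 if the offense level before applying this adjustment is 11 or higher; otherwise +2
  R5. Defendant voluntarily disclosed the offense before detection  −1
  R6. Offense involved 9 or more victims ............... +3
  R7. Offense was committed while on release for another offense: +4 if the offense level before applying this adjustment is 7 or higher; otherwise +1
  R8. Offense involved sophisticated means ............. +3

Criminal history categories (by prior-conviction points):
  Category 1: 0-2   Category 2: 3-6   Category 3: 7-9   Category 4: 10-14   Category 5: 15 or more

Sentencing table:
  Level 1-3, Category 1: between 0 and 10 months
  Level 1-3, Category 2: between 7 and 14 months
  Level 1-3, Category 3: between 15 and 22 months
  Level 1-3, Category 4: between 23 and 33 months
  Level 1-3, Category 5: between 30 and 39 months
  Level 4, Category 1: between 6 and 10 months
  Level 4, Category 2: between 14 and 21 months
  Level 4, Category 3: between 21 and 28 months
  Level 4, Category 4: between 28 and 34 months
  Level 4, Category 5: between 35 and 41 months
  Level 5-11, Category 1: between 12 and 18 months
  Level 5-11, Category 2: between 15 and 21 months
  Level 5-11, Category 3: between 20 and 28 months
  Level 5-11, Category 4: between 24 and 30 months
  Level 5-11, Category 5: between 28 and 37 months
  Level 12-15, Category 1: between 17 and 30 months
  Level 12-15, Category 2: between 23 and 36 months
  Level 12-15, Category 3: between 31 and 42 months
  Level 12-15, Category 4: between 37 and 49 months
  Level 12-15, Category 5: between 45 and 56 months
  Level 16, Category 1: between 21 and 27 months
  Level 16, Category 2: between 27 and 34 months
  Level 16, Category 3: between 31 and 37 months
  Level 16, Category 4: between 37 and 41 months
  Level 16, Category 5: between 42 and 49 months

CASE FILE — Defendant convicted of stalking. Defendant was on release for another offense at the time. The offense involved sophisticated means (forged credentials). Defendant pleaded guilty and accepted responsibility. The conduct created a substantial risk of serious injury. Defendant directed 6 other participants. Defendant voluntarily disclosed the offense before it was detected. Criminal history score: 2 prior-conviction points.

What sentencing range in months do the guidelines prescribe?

Base offense level for stalking: 10.
R1 applies: 10 + 2 = 12.
R3 applies: 12 − 2 = 10.
R4 applies (level before this adjustment is 10 < 11, so +2): 10 + 2 = 12.
R5 applies: 12 − 1 = 11.
R7 applies (level before this adjustment is 11 ≥ 7, so +4): 11 + 4 = 15.
R8 applies: 15 + 3 = 18.
Level 18 exceeds the maximum of 16; capped at 16.
Final offense level: 16.
Criminal history: 2 prior points → Category 1 (0-2).
Level 16 falls in the 16 band.
Grid: Level 16 × Category 1 = 21-27 months.

21-27 months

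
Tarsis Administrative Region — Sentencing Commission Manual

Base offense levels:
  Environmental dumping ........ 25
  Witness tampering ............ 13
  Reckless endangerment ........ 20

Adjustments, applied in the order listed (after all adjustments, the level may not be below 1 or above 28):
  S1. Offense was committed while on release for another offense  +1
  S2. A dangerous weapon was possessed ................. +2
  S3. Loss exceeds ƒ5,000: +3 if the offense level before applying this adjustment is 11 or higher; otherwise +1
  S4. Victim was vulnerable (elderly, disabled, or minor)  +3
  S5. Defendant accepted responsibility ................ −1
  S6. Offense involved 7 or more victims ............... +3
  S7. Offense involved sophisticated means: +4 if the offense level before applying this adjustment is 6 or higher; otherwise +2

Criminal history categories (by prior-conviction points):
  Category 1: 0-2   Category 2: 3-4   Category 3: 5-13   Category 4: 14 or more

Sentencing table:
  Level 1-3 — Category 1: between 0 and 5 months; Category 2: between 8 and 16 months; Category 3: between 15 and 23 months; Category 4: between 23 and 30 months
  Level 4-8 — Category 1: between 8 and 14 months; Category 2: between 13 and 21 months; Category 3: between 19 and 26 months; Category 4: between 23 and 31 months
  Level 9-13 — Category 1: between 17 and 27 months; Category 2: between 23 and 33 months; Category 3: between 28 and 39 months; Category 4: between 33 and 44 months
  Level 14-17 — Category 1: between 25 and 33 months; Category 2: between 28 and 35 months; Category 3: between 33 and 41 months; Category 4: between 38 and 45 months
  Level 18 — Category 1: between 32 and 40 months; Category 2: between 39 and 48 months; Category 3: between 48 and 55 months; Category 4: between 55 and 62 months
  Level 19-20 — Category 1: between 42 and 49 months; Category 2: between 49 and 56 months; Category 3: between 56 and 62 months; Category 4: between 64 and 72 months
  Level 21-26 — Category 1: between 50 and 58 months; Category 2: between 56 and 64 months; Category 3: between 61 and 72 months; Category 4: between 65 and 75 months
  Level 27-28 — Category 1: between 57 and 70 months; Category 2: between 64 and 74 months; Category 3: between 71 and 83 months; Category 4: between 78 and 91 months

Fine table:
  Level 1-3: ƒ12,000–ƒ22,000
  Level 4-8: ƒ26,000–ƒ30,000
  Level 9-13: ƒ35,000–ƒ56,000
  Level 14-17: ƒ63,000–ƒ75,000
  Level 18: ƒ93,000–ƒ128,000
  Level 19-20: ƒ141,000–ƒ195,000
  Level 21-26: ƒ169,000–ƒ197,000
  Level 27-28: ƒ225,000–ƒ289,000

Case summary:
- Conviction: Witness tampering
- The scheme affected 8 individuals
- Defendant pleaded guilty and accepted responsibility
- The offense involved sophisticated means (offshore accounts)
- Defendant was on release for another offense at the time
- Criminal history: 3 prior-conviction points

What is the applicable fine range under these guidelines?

ƒ141,000–ƒ195,000

Base offense level for witness tampering: 13.
S1 applies: 13 + 1 = 14.
S2 does not apply.
S3 does not apply.
S5 applies: 14 − 1 = 13.
S6 applies: 13 + 3 = 16.
S7 applies (level before this adjustment is 16 ≥ 6, so +4): 16 + 4 = 20.
Final offense level: 20.
Level 20 falls in the 19-20 band.
Fine table: Level 19-20 → ƒ141,000–ƒ195,000.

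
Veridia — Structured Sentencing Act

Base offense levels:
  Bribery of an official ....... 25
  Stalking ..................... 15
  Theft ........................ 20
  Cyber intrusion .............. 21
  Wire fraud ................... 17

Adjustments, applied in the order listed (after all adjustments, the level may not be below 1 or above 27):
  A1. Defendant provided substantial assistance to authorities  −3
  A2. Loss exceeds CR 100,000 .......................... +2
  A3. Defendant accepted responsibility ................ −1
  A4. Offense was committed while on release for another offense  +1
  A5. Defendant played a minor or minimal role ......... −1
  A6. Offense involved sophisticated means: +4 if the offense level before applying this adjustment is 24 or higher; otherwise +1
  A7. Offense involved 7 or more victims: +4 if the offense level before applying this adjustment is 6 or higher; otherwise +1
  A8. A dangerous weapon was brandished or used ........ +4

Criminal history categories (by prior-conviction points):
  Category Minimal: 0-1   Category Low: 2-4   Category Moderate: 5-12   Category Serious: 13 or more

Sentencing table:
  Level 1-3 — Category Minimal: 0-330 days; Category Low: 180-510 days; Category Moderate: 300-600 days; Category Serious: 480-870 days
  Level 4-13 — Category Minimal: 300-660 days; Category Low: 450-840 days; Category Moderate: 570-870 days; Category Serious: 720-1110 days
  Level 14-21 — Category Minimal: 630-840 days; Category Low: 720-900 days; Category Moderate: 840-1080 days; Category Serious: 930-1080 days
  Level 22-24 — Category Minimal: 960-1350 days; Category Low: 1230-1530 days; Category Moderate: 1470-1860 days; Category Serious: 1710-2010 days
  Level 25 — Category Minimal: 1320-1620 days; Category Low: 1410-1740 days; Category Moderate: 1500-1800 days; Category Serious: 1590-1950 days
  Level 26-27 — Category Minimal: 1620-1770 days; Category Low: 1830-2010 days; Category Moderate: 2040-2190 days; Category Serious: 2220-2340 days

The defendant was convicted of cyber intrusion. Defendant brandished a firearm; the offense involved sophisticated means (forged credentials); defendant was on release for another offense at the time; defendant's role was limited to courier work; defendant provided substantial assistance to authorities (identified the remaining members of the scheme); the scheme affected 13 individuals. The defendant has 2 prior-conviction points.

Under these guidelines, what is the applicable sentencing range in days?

Base offense level for cyber intrusion: 21.
A1 applies: 21 − 3 = 18.
A4 applies: 18 + 1 = 19.
A5 applies: 19 − 1 = 18.
A6 applies (level before this adjustment is 18 < 24, so +1): 18 + 1 = 19.
A7 applies (level before this adjustment is 19 ≥ 6, so +4): 19 + 4 = 23.
A8 applies: 23 + 4 = 27.
Final offense level: 27.
Criminal history: 2 prior points → Category Low (2-4).
Level 27 falls in the 26-27 band.
Grid: Level 26-27 × Category Low = 1830-2010 days.

1830-2010 days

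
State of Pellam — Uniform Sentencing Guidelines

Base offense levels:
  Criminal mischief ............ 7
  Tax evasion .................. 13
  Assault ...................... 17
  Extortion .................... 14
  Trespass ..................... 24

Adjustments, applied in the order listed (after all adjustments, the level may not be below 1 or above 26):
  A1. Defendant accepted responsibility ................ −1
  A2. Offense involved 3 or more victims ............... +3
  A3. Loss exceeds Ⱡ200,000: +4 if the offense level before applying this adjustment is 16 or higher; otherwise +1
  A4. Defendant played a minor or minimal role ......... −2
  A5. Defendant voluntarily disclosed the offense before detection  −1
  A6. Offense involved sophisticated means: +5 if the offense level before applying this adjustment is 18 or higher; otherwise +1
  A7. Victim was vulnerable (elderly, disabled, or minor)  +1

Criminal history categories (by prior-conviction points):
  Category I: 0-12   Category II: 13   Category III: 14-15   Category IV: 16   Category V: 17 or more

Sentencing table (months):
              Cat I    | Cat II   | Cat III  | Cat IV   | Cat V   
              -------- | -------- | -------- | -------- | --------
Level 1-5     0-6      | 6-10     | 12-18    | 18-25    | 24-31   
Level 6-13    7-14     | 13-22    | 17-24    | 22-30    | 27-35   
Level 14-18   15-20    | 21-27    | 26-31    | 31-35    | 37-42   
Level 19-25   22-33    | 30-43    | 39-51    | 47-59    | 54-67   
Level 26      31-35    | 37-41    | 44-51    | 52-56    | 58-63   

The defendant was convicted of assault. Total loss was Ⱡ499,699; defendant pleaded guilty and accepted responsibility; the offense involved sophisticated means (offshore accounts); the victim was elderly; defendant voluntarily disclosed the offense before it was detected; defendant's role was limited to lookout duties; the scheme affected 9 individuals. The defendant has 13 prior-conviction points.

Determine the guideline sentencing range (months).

Base offense level for assault: 17.
A1 applies: 17 − 1 = 16.
A2 applies: 16 + 3 = 19.
A3 applies (level before this adjustment is 19 ≥ 16, so +4): 19 + 4 = 23.
A4 applies: 23 − 2 = 21.
A5 applies: 21 − 1 = 20.
A6 applies (level before this adjustment is 20 ≥ 18, so +5): 20 + 5 = 25.
A7 applies: 25 + 1 = 26.
Final offense level: 26.
Criminal history: 13 prior points → Category II (13).
Level 26 falls in the 26 band.
Grid: Level 26 × Category II = 37-41 months.

37-41 months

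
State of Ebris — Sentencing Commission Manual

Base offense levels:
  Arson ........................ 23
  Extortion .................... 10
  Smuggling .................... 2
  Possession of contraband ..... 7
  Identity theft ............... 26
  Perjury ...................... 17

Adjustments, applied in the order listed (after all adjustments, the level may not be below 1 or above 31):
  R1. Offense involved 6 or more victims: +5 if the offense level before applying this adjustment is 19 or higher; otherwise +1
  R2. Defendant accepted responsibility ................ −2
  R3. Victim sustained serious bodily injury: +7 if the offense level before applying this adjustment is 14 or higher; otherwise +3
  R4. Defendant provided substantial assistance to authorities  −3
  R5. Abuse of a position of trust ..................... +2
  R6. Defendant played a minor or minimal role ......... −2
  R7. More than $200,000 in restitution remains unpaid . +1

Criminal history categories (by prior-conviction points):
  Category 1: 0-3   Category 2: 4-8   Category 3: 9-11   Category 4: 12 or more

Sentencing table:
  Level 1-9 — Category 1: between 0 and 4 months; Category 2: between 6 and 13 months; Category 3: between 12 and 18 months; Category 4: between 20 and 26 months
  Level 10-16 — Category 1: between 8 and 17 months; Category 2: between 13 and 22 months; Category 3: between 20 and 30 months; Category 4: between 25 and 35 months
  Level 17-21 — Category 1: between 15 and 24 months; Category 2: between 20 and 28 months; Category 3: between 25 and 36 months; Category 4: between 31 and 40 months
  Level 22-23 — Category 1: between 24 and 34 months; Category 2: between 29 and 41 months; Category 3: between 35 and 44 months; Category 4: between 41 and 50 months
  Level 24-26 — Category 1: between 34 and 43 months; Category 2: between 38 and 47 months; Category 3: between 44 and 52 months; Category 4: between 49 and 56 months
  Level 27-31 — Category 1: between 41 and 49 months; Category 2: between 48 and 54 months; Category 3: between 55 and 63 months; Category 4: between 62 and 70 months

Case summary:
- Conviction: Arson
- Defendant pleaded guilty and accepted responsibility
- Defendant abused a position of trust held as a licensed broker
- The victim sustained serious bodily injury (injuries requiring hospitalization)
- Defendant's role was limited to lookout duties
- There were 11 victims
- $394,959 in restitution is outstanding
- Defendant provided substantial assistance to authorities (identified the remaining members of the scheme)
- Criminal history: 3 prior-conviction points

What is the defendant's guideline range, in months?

41-49 months

Base offense level for arson: 23.
R1 applies (level before this adjustment is 23 ≥ 19, so +5): 23 + 5 = 28.
R2 applies: 28 − 2 = 26.
R3 applies (level before this adjustment is 26 ≥ 14, so +7): 26 + 7 = 33.
R4 applies: 33 − 3 = 30.
R5 applies: 30 + 2 = 32.
R6 applies: 32 − 2 = 30.
R7 applies: 30 + 1 = 31.
Final offense level: 31.
Criminal history: 3 prior points → Category 1 (0-3).
Level 31 falls in the 27-31 band.
Grid: Level 27-31 × Category 1 = 41-49 months.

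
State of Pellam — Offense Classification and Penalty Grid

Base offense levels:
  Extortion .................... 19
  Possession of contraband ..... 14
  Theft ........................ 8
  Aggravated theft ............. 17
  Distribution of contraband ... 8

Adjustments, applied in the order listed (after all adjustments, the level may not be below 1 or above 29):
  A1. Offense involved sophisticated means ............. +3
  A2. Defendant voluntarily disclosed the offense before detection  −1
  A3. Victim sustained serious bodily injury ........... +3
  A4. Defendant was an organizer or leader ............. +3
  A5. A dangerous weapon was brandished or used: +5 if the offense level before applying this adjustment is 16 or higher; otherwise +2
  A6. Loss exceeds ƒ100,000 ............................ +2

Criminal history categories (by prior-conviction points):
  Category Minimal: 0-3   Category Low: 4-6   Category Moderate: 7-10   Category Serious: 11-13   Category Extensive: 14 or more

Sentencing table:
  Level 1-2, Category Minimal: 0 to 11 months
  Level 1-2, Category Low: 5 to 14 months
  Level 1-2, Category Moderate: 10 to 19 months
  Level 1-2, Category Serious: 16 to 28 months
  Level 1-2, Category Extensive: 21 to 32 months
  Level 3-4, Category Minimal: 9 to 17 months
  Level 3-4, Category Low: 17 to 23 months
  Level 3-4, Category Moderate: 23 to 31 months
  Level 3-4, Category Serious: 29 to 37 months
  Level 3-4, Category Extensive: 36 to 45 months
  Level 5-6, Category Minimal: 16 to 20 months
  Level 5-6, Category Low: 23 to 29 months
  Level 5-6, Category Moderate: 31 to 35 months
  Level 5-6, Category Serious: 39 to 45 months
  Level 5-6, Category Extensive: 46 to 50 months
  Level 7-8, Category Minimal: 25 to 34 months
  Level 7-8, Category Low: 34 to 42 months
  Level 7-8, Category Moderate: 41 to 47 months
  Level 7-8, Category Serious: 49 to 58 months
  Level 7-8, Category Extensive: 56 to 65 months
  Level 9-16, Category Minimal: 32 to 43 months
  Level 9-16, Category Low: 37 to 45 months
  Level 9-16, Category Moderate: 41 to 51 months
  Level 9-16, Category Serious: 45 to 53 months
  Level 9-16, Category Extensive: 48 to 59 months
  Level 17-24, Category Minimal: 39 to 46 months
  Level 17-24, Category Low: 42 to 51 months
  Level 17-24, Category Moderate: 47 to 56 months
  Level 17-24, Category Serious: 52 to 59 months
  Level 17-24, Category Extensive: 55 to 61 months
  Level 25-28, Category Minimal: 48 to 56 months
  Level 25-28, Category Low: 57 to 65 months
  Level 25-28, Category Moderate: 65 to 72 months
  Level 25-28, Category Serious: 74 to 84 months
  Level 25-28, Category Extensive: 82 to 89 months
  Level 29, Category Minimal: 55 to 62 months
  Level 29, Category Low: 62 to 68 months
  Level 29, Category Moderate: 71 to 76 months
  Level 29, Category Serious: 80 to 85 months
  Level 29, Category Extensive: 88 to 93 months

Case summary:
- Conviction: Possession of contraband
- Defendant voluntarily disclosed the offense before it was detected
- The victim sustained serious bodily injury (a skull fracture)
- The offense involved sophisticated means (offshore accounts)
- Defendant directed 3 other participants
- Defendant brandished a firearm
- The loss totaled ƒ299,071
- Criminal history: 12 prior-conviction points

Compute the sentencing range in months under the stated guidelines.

80-85 months

Base offense level for possession of contraband: 14.
A1 applies: 14 + 3 = 17.
A2 applies: 17 − 1 = 16.
A3 applies: 16 + 3 = 19.
A4 applies: 19 + 3 = 22.
A5 applies (level before this adjustment is 22 ≥ 16, so +5): 22 + 5 = 27.
A6 applies: 27 + 2 = 29.
Final offense level: 29.
Criminal history: 12 prior points → Category Serious (11-13).
Level 29 falls in the 29 band.
Grid: Level 29 × Category Serious = 80-85 months.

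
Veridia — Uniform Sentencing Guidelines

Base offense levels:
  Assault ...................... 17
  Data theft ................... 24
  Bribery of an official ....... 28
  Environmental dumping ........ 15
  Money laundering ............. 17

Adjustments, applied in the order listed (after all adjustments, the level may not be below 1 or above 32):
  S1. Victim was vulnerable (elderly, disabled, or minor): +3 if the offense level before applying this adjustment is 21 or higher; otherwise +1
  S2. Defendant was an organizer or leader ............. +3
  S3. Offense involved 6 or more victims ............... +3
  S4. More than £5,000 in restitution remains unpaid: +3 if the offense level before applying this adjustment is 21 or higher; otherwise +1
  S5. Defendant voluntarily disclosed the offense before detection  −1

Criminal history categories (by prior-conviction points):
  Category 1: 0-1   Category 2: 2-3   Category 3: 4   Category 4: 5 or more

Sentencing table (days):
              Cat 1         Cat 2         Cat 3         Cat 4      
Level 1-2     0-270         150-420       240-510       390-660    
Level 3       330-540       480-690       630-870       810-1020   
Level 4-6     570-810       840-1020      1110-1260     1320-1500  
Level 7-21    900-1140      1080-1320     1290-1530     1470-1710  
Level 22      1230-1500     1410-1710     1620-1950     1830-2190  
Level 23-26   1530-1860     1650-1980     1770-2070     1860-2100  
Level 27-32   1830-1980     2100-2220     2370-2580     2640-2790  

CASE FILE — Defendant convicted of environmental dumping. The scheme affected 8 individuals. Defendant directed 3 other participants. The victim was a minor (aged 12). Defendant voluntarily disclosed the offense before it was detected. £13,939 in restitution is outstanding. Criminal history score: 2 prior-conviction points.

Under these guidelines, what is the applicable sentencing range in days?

Base offense level for environmental dumping: 15.
S1 applies (level before this adjustment is 15 < 21, so +1): 15 + 1 = 16.
S2 applies: 16 + 3 = 19.
S3 applies: 19 + 3 = 22.
S4 applies (level before this adjustment is 22 ≥ 21, so +3): 22 + 3 = 25.
S5 applies: 25 − 1 = 24.
Final offense level: 24.
Criminal history: 2 prior points → Category 2 (2-3).
Level 24 falls in the 23-26 band.
Grid: Level 23-26 × Category 2 = 1650-1980 days.

1650-1980 days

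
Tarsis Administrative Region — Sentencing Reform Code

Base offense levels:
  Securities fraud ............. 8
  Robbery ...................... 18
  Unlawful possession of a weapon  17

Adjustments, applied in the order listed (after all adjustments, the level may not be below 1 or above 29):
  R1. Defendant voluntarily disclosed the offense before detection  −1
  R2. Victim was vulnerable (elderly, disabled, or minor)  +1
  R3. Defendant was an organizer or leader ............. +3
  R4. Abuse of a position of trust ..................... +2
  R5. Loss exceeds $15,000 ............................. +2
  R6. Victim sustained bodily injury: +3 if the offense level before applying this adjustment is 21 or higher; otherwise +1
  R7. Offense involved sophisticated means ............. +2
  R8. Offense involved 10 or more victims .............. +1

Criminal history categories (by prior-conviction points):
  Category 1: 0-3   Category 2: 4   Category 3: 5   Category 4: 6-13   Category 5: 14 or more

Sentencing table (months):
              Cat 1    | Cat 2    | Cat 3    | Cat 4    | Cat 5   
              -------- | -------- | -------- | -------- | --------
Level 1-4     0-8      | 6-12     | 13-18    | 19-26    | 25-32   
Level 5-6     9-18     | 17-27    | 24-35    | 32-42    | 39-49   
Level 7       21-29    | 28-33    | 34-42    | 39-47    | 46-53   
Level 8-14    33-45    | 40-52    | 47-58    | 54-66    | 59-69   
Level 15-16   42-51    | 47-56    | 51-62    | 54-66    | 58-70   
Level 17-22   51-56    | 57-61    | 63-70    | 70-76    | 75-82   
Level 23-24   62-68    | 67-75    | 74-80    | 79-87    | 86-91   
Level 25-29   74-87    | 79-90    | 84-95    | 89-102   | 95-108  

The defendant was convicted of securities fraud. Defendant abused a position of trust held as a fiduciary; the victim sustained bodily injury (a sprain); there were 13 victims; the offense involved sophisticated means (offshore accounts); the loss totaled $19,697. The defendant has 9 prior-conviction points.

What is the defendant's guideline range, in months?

54-66 months

Base offense level for securities fraud: 8.
R1 does not apply.
R4 applies: 8 + 2 = 10.
R5 applies: 10 + 2 = 12.
R6 applies (level before this adjustment is 12 < 21, so +1): 12 + 1 = 13.
R7 applies: 13 + 2 = 15.
R8 applies: 15 + 1 = 16.
Final offense level: 16.
Criminal history: 9 prior points → Category 4 (6-13).
Level 16 falls in the 15-16 band.
Grid: Level 15-16 × Category 4 = 54-66 months.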